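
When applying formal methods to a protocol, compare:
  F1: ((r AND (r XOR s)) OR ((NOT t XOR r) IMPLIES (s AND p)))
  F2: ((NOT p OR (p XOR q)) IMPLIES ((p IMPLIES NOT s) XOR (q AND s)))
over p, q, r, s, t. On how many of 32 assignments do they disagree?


F1 = ((r AND (r XOR s)) OR ((NOT t XOR r) IMPLIES (s AND p)))
F2 = ((NOT p OR (p XOR q)) IMPLIES ((p IMPLIES NOT s) XOR (q AND s)))
Evaluate both on each of 32 rows (bits = p,q,r,s,t):
  row 0 [00000]: F1=0 F2=1 (differ) -> 1
  row 1 [00001]: F1=1 F2=1 -> 0
  row 2 [00010]: F1=0 F2=1 (differ) -> 1
  row 3 [00011]: F1=1 F2=1 -> 0
  row 4 [00100]: F1=1 F2=1 -> 0
  row 5 [00101]: F1=1 F2=1 -> 0
  row 6 [00110]: F1=1 F2=1 -> 0
  row 7 [00111]: F1=0 F2=1 (differ) -> 1
  row 8 [01000]: F1=0 F2=1 (differ) -> 1
  row 9 [01001]: F1=1 F2=1 -> 0
  row 10 [01010]: F1=0 F2=0 -> 0
  row 11 [01011]: F1=1 F2=0 (differ) -> 1
  row 12 [01100]: F1=1 F2=1 -> 0
  row 13 [01101]: F1=1 F2=1 -> 0
  row 14 [01110]: F1=1 F2=0 (differ) -> 1
  row 15 [01111]: F1=0 F2=0 -> 0
  row 16 [10000]: F1=0 F2=1 (differ) -> 1
  row 17 [10001]: F1=1 F2=1 -> 0
  row 18 [10010]: F1=1 F2=0 (differ) -> 1
  row 19 [10011]: F1=1 F2=0 (differ) -> 1
  row 20 [10100]: F1=1 F2=1 -> 0
  row 21 [10101]: F1=1 F2=1 -> 0
  row 22 [10110]: F1=1 F2=0 (differ) -> 1
  row 23 [10111]: F1=1 F2=0 (differ) -> 1
  row 24 [11000]: F1=0 F2=1 (differ) -> 1
  row 25 [11001]: F1=1 F2=1 -> 0
  row 26 [11010]: F1=1 F2=1 -> 0
  row 27 [11011]: F1=1 F2=1 -> 0
  row 28 [11100]: F1=1 F2=1 -> 0
  row 29 [11101]: F1=1 F2=1 -> 0
  row 30 [11110]: F1=1 F2=1 -> 0
  row 31 [11111]: F1=1 F2=1 -> 0
Full result column, 8 rows per line (p,q fixed per line; r,s,t runs 000..111 left to right):
  rows 0-7 [p,q=00]: 10100001  (ones: 3)
  rows 8-15 [p,q=01]: 10010010  (ones: 3)
  rows 16-23 [p,q=10]: 10110011  (ones: 5)
  rows 24-31 [p,q=11]: 10000000  (ones: 1)
Disagreements = 3+3+5+1 = 12

12


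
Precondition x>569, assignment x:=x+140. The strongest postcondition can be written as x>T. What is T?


Formula: sp(P, x:=E) = exists old_x. (x = E[old_x/x]) AND P[old_x/x] (old_x is the value of x before the assignment; eliminate old_x by solving x = E[old_x/x] for old_x)
Step 1: Precondition P: x>569, i.e. old_x > 569
Step 2: Assignment gives x = old_x + 140, so old_x = x - 140
Step 3: Substitute into P: x - 140 > 569
Step 4: Simplify: x > 569+140 = 709

709


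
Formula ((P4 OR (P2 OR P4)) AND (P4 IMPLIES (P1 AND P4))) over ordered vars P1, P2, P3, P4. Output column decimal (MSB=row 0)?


Formula: ((P4 OR (P2 OR P4)) AND (P4 IMPLIES (P1 AND P4))) over P1, P2, P3, P4 (16 rows)
Evaluate each row (bits = P1,P2,P3,P4, MSB first):
  row 0 [0000]: ((0 OR (0 OR 0)) AND (0 IMPLIES (0 AND 0))) -> 0
  row 1 [0001]: ((1 OR (0 OR 1)) AND (1 IMPLIES (0 AND 1))) -> 0
  row 2 [0010]: ((0 OR (0 OR 0)) AND (0 IMPLIES (0 AND 0))) -> 0
  row 3 [0011]: ((1 OR (0 OR 1)) AND (1 IMPLIES (0 AND 1))) -> 0
  row 4 [0100]: ((0 OR (1 OR 0)) AND (0 IMPLIES (0 AND 0))) -> 1
  row 5 [0101]: ((1 OR (1 OR 1)) AND (1 IMPLIES (0 AND 1))) -> 0
  row 6 [0110]: ((0 OR (1 OR 0)) AND (0 IMPLIES (0 AND 0))) -> 1
  row 7 [0111]: ((1 OR (1 OR 1)) AND (1 IMPLIES (0 AND 1))) -> 0
  row 8 [1000]: ((0 OR (0 OR 0)) AND (0 IMPLIES (1 AND 0))) -> 0
  row 9 [1001]: ((1 OR (0 OR 1)) AND (1 IMPLIES (1 AND 1))) -> 1
  row 10 [1010]: ((0 OR (0 OR 0)) AND (0 IMPLIES (1 AND 0))) -> 0
  row 11 [1011]: ((1 OR (0 OR 1)) AND (1 IMPLIES (1 AND 1))) -> 1
  row 12 [1100]: ((0 OR (1 OR 0)) AND (0 IMPLIES (1 AND 0))) -> 1
  row 13 [1101]: ((1 OR (1 OR 1)) AND (1 IMPLIES (1 AND 1))) -> 1
  row 14 [1110]: ((0 OR (1 OR 0)) AND (0 IMPLIES (1 AND 0))) -> 1
  row 15 [1111]: ((1 OR (1 OR 1)) AND (1 IMPLIES (1 AND 1))) -> 1
Full result column, 4 rows per line (P1,P2 fixed per line; P3,P4 runs 00..11 left to right):
  rows 0-3 [P1,P2=00]: 0000  = hex 0
  rows 4-7 [P1,P2=01]: 1010  = hex A
  rows 8-11 [P1,P2=10]: 0101  = hex 5
  rows 12-15 [P1,P2=11]: 1111  = hex F
Output column (row 0 .. row 15) = 0000101001011111
Output column grouped in 4s = 0000 1010 0101 1111 = 0x0A5F
Convert to decimal digit by digit (value = value*16 + digit):
  0 -> 0
  0*16 + 10 (A) = 10
  10*16 + 5 = 165
  165*16 + 15 (F) = 2655
Decimal = 2655

2655


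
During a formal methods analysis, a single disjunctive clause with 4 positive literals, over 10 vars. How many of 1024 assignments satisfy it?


Step 1: Total=2^10=1024
Step 2: Unsat when all 4 false: 2^6=64
Step 3: Sat=1024-64=960

960


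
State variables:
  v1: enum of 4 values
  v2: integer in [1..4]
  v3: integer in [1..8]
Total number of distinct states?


State space = product of domain sizes of all variables.
Domain sizes:
  v1 (enum of 4 values): 4
  v2 (integer in [1..4]): 4
  v3 (integer in [1..8]): 8
Product = 4 * 4 * 8 = 128

128


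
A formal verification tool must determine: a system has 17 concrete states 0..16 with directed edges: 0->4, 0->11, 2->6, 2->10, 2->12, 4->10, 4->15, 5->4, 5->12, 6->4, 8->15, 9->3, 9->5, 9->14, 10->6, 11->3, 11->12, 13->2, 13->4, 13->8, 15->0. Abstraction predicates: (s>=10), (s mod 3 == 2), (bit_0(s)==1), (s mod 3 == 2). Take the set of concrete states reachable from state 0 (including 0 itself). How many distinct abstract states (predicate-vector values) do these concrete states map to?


BFS from 0:
Concrete reachable: {0, 3, 4, 6, 10, 11, 12, 15}
Abstract via predicates (s>=10), (s mod 3 == 2), (bit_0(s)==1), (s mod 3 == 2):
  (0,0,0,0) <- {0, 4, 6}
  (0,0,1,0) <- {3}
  (1,0,0,0) <- {10, 12}
  (1,0,1,0) <- {15}
  (1,1,1,1) <- {11}
Distinct abstract states = 5

5


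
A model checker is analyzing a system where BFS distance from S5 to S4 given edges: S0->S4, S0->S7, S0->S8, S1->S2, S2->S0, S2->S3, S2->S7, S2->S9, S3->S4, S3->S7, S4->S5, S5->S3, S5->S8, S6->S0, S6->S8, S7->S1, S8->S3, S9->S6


BFS layer-by-layer from S5:
  dist 0: {S5}
  dist 1: {S3, S8}
  dist 2: {S4, S7}
  -> S4 reached at distance 2
Shortest path length = 2

2


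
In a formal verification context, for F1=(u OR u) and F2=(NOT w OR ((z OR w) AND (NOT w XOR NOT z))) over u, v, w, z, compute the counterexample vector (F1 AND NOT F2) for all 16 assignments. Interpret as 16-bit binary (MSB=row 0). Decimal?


F1 = (u OR u)
F2 = (NOT w OR ((z OR w) AND (NOT w XOR NOT z)))
Counterexample to F1=>F2 is where F1=1 and F2=0.
Evaluate each row (bits = u,v,w,z, MSB first):
  row 0 [0000]: F1=0 F2=1 -> F1&~F2 -> 0
  row 1 [0001]: F1=0 F2=1 -> F1&~F2 -> 0
  row 2 [0010]: F1=0 F2=1 -> F1&~F2 -> 0
  row 3 [0011]: F1=0 F2=0 -> F1&~F2 -> 0
  row 4 [0100]: F1=0 F2=1 -> F1&~F2 -> 0
  row 5 [0101]: F1=0 F2=1 -> F1&~F2 -> 0
  row 6 [0110]: F1=0 F2=1 -> F1&~F2 -> 0
  row 7 [0111]: F1=0 F2=0 -> F1&~F2 -> 0
  row 8 [1000]: F1=1 F2=1 -> F1&~F2 -> 0
  row 9 [1001]: F1=1 F2=1 -> F1&~F2 -> 0
  row 10 [1010]: F1=1 F2=1 -> F1&~F2 -> 0
  row 11 [1011]: F1=1 F2=0 -> F1&~F2 -> 1
  row 12 [1100]: F1=1 F2=1 -> F1&~F2 -> 0
  row 13 [1101]: F1=1 F2=1 -> F1&~F2 -> 0
  row 14 [1110]: F1=1 F2=1 -> F1&~F2 -> 0
  row 15 [1111]: F1=1 F2=0 -> F1&~F2 -> 1
Full result column, 4 rows per line (u,v fixed per line; w,z runs 00..11 left to right):
  rows 0-3 [u,v=00]: 0000  = hex 0
  rows 4-7 [u,v=01]: 0000  = hex 0
  rows 8-11 [u,v=10]: 0001  = hex 1
  rows 12-15 [u,v=11]: 0001  = hex 1
Counterexample vector (row 0 .. row 15) = 0000000000010001
Output column grouped in 4s = 0000 0000 0001 0001 = 0x0011
Convert to decimal digit by digit (value = value*16 + digit):
  0 -> 0
  0*16 + 0 = 0
  0*16 + 1 = 1
  1*16 + 1 = 17
Decimal = 17

17


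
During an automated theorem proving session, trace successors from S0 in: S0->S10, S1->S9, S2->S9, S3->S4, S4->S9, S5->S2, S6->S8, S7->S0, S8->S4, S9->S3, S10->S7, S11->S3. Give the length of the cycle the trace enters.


Trace from S0 until a state repeats:
  S0 -> S10 -> S7 -> S0
S0 first seen at step 0, revisited at step 3.
Cycle length = 3 - 0 = 3

3


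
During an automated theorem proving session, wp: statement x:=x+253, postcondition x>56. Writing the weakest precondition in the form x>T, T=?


Formula: wp(x:=E, P) = P[E/x] (substitute E for x in postcondition)
Step 1: Postcondition: x>56
Step 2: Substitute x+253 for x: x+253>56
Step 3: Solve for x: x > 56-253 = -197

-197


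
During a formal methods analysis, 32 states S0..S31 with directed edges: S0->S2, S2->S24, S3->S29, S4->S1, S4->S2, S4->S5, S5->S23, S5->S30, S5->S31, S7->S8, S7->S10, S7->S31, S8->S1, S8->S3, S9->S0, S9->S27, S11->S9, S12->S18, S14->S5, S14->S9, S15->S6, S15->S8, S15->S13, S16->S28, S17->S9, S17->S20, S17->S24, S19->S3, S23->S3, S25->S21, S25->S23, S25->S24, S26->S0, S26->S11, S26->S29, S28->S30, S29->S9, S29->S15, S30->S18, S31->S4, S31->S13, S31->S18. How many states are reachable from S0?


BFS from S0:
  layer 0: {S0}
  layer 1: {S2}
  layer 2: {S24}
Reachable set: {S0, S2, S24}
Count = 3

3


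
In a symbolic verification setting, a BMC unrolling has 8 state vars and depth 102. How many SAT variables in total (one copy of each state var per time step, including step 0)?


BMC unrolls to depth k, creating one copy of each state var for steps 0..k.
Step count = 102 + 1 = 103 (steps 0 through 102)
Vars per step = 8
Total = 8 * 103 = 824

824


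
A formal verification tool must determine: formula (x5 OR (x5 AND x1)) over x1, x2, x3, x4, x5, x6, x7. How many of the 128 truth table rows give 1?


Formula: (x5 OR (x5 AND x1)) over 7 vars (128 rows)
Evaluate each row (x1, x2, x3, x4, x5, x6, x7 as bits, MSB first):
  row 0 [0000000]: (0 OR (0 AND 0)) -> 0
  row 1 [0000001]: (0 OR (0 AND 0)) -> 0
  row 2 [0000010]: (0 OR (0 AND 0)) -> 0
  row 3 [0000011]: (0 OR (0 AND 0)) -> 0
  row 4 [0000100]: (1 OR (1 AND 0)) -> 1
  (every remaining row is evaluated the same way; all 128 results are listed next)
Full result column, 8 rows per line (x1,x2,x3,x4 fixed per line; x5,x6,x7 runs 000..111 left to right):
  rows 0-7 [x1,x2,x3,x4=0000]: 00001111  (ones: 4)
  rows 8-15 [x1,x2,x3,x4=0001]: 00001111  (ones: 4)
  rows 16-23 [x1,x2,x3,x4=0010]: 00001111  (ones: 4)
  rows 24-31 [x1,x2,x3,x4=0011]: 00001111  (ones: 4)
  rows 32-39 [x1,x2,x3,x4=0100]: 00001111  (ones: 4)
  rows 40-47 [x1,x2,x3,x4=0101]: 00001111  (ones: 4)
  rows 48-55 [x1,x2,x3,x4=0110]: 00001111  (ones: 4)
  rows 56-63 [x1,x2,x3,x4=0111]: 00001111  (ones: 4)
  rows 64-71 [x1,x2,x3,x4=1000]: 00001111  (ones: 4)
  rows 72-79 [x1,x2,x3,x4=1001]: 00001111  (ones: 4)
  rows 80-87 [x1,x2,x3,x4=1010]: 00001111  (ones: 4)
  rows 88-95 [x1,x2,x3,x4=1011]: 00001111  (ones: 4)
  rows 96-103 [x1,x2,x3,x4=1100]: 00001111  (ones: 4)
  rows 104-111 [x1,x2,x3,x4=1101]: 00001111  (ones: 4)
  rows 112-119 [x1,x2,x3,x4=1110]: 00001111  (ones: 4)
  rows 120-127 [x1,x2,x3,x4=1111]: 00001111  (ones: 4)
Count of 1-rows = 4+4+4+4+4+4+4+4+4+4+4+4+4+4+4+4 = 64

64


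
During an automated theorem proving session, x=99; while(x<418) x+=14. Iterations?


Step 1: x goes from 99 toward 418 by 14; the body runs while x<418, so iterations = ceil((bound-start)/step)
Step 2: Distance=319
Step 3: ceil(319/14)=23

23


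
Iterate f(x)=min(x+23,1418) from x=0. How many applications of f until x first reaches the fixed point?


Step 1: x=0, cap=1418, increment=23
Step 2: x grows by 23 each step until capped at 1418; fixed point is x=1418
Step 3: iterations = ceil(1418/23) = 62

62


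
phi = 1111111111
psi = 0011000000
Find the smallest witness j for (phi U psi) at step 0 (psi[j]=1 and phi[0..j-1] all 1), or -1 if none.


(phi U psi) at 0: need smallest j with psi[j]=1 and phi[i]=1 for all i in [0,j).
Scan from step 0:
  step 0: phi=1, psi=0 -> continue
  step 1: phi=1, psi=0 -> continue
  step 2: psi=1 and phi held for [0,2) -> witness found
Witness step = 2

2


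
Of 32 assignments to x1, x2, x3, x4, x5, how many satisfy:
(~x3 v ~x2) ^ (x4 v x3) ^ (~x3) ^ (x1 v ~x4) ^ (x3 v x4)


CNF with 5 clauses over 5 vars (32 assignments).
An assignment satisfies CNF iff every clause has >=1 true literal.
Check each row (bits = x1,x2,x3,x4,x5; clause T/F shown):
  row 0 [00000]: clauses=TFTTF -> 0
  row 1 [00001]: clauses=TFTTF -> 0
  row 2 [00010]: clauses=TTTFT -> 0
  row 3 [00011]: clauses=TTTFT -> 0
  row 4 [00100]: clauses=TTFTT -> 0
  row 5 [00101]: clauses=TTFTT -> 0
  row 6 [00110]: clauses=TTFFT -> 0
  row 7 [00111]: clauses=TTFFT -> 0
  row 8 [01000]: clauses=TFTTF -> 0
  row 9 [01001]: clauses=TFTTF -> 0
  row 10 [01010]: clauses=TTTFT -> 0
  row 11 [01011]: clauses=TTTFT -> 0
  row 12 [01100]: clauses=FTFTT -> 0
  row 13 [01101]: clauses=FTFTT -> 0
  row 14 [01110]: clauses=FTFFT -> 0
  row 15 [01111]: clauses=FTFFT -> 0
  row 16 [10000]: clauses=TFTTF -> 0
  row 17 [10001]: clauses=TFTTF -> 0
  row 18 [10010]: clauses=TTTTT -> 1
  row 19 [10011]: clauses=TTTTT -> 1
  row 20 [10100]: clauses=TTFTT -> 0
  row 21 [10101]: clauses=TTFTT -> 0
  row 22 [10110]: clauses=TTFTT -> 0
  row 23 [10111]: clauses=TTFTT -> 0
  row 24 [11000]: clauses=TFTTF -> 0
  row 25 [11001]: clauses=TFTTF -> 0
  row 26 [11010]: clauses=TTTTT -> 1
  row 27 [11011]: clauses=TTTTT -> 1
  row 28 [11100]: clauses=FTFTT -> 0
  row 29 [11101]: clauses=FTFTT -> 0
  row 30 [11110]: clauses=FTFTT -> 0
  row 31 [11111]: clauses=FTFTT -> 0
Full result column, 8 rows per line (x1,x2 fixed per line; x3,x4,x5 runs 000..111 left to right):
  rows 0-7 [x1,x2=00]: 00000000  (ones: 0)
  rows 8-15 [x1,x2=01]: 00000000  (ones: 0)
  rows 16-23 [x1,x2=10]: 00110000  (ones: 2)
  rows 24-31 [x1,x2=11]: 00110000  (ones: 2)
Satisfying assignments = 0+0+2+2 = 4

4


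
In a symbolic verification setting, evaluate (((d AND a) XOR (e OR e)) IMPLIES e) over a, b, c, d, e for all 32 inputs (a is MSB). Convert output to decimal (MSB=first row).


Formula: (((d AND a) XOR (e OR e)) IMPLIES e) over a, b, c, d, e (32 rows)
Evaluate each row (bits = a,b,c,d,e, MSB first):
  row 0 [00000]: (((0 AND 0) XOR (0 OR 0)) IMPLIES 0) -> 1
  row 1 [00001]: (((0 AND 0) XOR (1 OR 1)) IMPLIES 1) -> 1
  row 2 [00010]: (((1 AND 0) XOR (0 OR 0)) IMPLIES 0) -> 1
  row 3 [00011]: (((1 AND 0) XOR (1 OR 1)) IMPLIES 1) -> 1
  row 4 [00100]: (((0 AND 0) XOR (0 OR 0)) IMPLIES 0) -> 1
  row 5 [00101]: (((0 AND 0) XOR (1 OR 1)) IMPLIES 1) -> 1
  row 6 [00110]: (((1 AND 0) XOR (0 OR 0)) IMPLIES 0) -> 1
  row 7 [00111]: (((1 AND 0) XOR (1 OR 1)) IMPLIES 1) -> 1
  row 8 [01000]: (((0 AND 0) XOR (0 OR 0)) IMPLIES 0) -> 1
  row 9 [01001]: (((0 AND 0) XOR (1 OR 1)) IMPLIES 1) -> 1
  row 10 [01010]: (((1 AND 0) XOR (0 OR 0)) IMPLIES 0) -> 1
  row 11 [01011]: (((1 AND 0) XOR (1 OR 1)) IMPLIES 1) -> 1
  row 12 [01100]: (((0 AND 0) XOR (0 OR 0)) IMPLIES 0) -> 1
  row 13 [01101]: (((0 AND 0) XOR (1 OR 1)) IMPLIES 1) -> 1
  row 14 [01110]: (((1 AND 0) XOR (0 OR 0)) IMPLIES 0) -> 1
  row 15 [01111]: (((1 AND 0) XOR (1 OR 1)) IMPLIES 1) -> 1
  row 16 [10000]: (((0 AND 1) XOR (0 OR 0)) IMPLIES 0) -> 1
  row 17 [10001]: (((0 AND 1) XOR (1 OR 1)) IMPLIES 1) -> 1
  row 18 [10010]: (((1 AND 1) XOR (0 OR 0)) IMPLIES 0) -> 0
  row 19 [10011]: (((1 AND 1) XOR (1 OR 1)) IMPLIES 1) -> 1
  row 20 [10100]: (((0 AND 1) XOR (0 OR 0)) IMPLIES 0) -> 1
  row 21 [10101]: (((0 AND 1) XOR (1 OR 1)) IMPLIES 1) -> 1
  row 22 [10110]: (((1 AND 1) XOR (0 OR 0)) IMPLIES 0) -> 0
  row 23 [10111]: (((1 AND 1) XOR (1 OR 1)) IMPLIES 1) -> 1
  row 24 [11000]: (((0 AND 1) XOR (0 OR 0)) IMPLIES 0) -> 1
  row 25 [11001]: (((0 AND 1) XOR (1 OR 1)) IMPLIES 1) -> 1
  row 26 [11010]: (((1 AND 1) XOR (0 OR 0)) IMPLIES 0) -> 0
  row 27 [11011]: (((1 AND 1) XOR (1 OR 1)) IMPLIES 1) -> 1
  row 28 [11100]: (((0 AND 1) XOR (0 OR 0)) IMPLIES 0) -> 1
  row 29 [11101]: (((0 AND 1) XOR (1 OR 1)) IMPLIES 1) -> 1
  row 30 [11110]: (((1 AND 1) XOR (0 OR 0)) IMPLIES 0) -> 0
  row 31 [11111]: (((1 AND 1) XOR (1 OR 1)) IMPLIES 1) -> 1
Full result column, 4 rows per line (a,b,c fixed per line; d,e runs 00..11 left to right):
  rows 0-3 [a,b,c=000]: 1111  = hex F
  rows 4-7 [a,b,c=001]: 1111  = hex F
  rows 8-11 [a,b,c=010]: 1111  = hex F
  rows 12-15 [a,b,c=011]: 1111  = hex F
  rows 16-19 [a,b,c=100]: 1101  = hex D
  rows 20-23 [a,b,c=101]: 1101  = hex D
  rows 24-27 [a,b,c=110]: 1101  = hex D
  rows 28-31 [a,b,c=111]: 1101  = hex D
Output column (row 0 .. row 31) = 11111111111111111101110111011101
Output column grouped in 4s = 1111 1111 1111 1111 1101 1101 1101 1101 = 0xFFFFDDDD
Convert to decimal digit by digit (value = value*16 + digit):
  F -> 15
  15*16 + 15 (F) = 255
  255*16 + 15 (F) = 4095
  4095*16 + 15 (F) = 65535
  65535*16 + 13 (D) = 1048573
  1048573*16 + 13 (D) = 16777181
  16777181*16 + 13 (D) = 268434909
  268434909*16 + 13 (D) = 4294958557
Decimal = 4294958557

4294958557


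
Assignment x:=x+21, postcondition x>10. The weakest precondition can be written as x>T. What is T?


Formula: wp(x:=E, P) = P[E/x] (substitute E for x in postcondition)
Step 1: Postcondition: x>10
Step 2: Substitute x+21 for x: x+21>10
Step 3: Solve for x: x > 10-21 = -11

-11


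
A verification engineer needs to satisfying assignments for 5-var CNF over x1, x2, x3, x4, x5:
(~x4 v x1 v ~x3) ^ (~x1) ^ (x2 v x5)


CNF with 3 clauses over 5 vars (32 assignments).
An assignment satisfies CNF iff every clause has >=1 true literal.
Check each row (bits = x1,x2,x3,x4,x5; clause T/F shown):
  row 0 [00000]: clauses=TTF -> 0
  row 1 [00001]: clauses=TTT -> 1
  row 2 [00010]: clauses=TTF -> 0
  row 3 [00011]: clauses=TTT -> 1
  row 4 [00100]: clauses=TTF -> 0
  row 5 [00101]: clauses=TTT -> 1
  row 6 [00110]: clauses=FTF -> 0
  row 7 [00111]: clauses=FTT -> 0
  row 8 [01000]: clauses=TTT -> 1
  row 9 [01001]: clauses=TTT -> 1
  row 10 [01010]: clauses=TTT -> 1
  row 11 [01011]: clauses=TTT -> 1
  row 12 [01100]: clauses=TTT -> 1
  row 13 [01101]: clauses=TTT -> 1
  row 14 [01110]: clauses=FTT -> 0
  row 15 [01111]: clauses=FTT -> 0
  row 16 [10000]: clauses=TFF -> 0
  row 17 [10001]: clauses=TFT -> 0
  row 18 [10010]: clauses=TFF -> 0
  row 19 [10011]: clauses=TFT -> 0
  row 20 [10100]: clauses=TFF -> 0
  row 21 [10101]: clauses=TFT -> 0
  row 22 [10110]: clauses=TFF -> 0
  row 23 [10111]: clauses=TFT -> 0
  row 24 [11000]: clauses=TFT -> 0
  row 25 [11001]: clauses=TFT -> 0
  row 26 [11010]: clauses=TFT -> 0
  row 27 [11011]: clauses=TFT -> 0
  row 28 [11100]: clauses=TFT -> 0
  row 29 [11101]: clauses=TFT -> 0
  row 30 [11110]: clauses=TFT -> 0
  row 31 [11111]: clauses=TFT -> 0
Full result column, 8 rows per line (x1,x2 fixed per line; x3,x4,x5 runs 000..111 left to right):
  rows 0-7 [x1,x2=00]: 01010100  (ones: 3)
  rows 8-15 [x1,x2=01]: 11111100  (ones: 6)
  rows 16-23 [x1,x2=10]: 00000000  (ones: 0)
  rows 24-31 [x1,x2=11]: 00000000  (ones: 0)
Satisfying assignments = 3+6+0+0 = 9

9


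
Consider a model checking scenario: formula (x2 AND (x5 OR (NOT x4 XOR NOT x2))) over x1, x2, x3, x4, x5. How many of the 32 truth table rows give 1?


Formula: (x2 AND (x5 OR (NOT x4 XOR NOT x2))) over 5 vars (32 rows)
Evaluate each row (x1, x2, x3, x4, x5 as bits, MSB first):
  row 0 [00000]: (0 AND (0 OR (NOT 0 XOR NOT 0))) -> 0
  row 1 [00001]: (0 AND (1 OR (NOT 0 XOR NOT 0))) -> 0
  row 2 [00010]: (0 AND (0 OR (NOT 1 XOR NOT 0))) -> 0
  row 3 [00011]: (0 AND (1 OR (NOT 1 XOR NOT 0))) -> 0
  row 4 [00100]: (0 AND (0 OR (NOT 0 XOR NOT 0))) -> 0
  row 5 [00101]: (0 AND (1 OR (NOT 0 XOR NOT 0))) -> 0
  row 6 [00110]: (0 AND (0 OR (NOT 1 XOR NOT 0))) -> 0
  row 7 [00111]: (0 AND (1 OR (NOT 1 XOR NOT 0))) -> 0
  row 8 [01000]: (1 AND (0 OR (NOT 0 XOR NOT 1))) -> 1
  row 9 [01001]: (1 AND (1 OR (NOT 0 XOR NOT 1))) -> 1
  row 10 [01010]: (1 AND (0 OR (NOT 1 XOR NOT 1))) -> 0
  row 11 [01011]: (1 AND (1 OR (NOT 1 XOR NOT 1))) -> 1
  row 12 [01100]: (1 AND (0 OR (NOT 0 XOR NOT 1))) -> 1
  row 13 [01101]: (1 AND (1 OR (NOT 0 XOR NOT 1))) -> 1
  row 14 [01110]: (1 AND (0 OR (NOT 1 XOR NOT 1))) -> 0
  row 15 [01111]: (1 AND (1 OR (NOT 1 XOR NOT 1))) -> 1
  row 16 [10000]: (0 AND (0 OR (NOT 0 XOR NOT 0))) -> 0
  row 17 [10001]: (0 AND (1 OR (NOT 0 XOR NOT 0))) -> 0
  row 18 [10010]: (0 AND (0 OR (NOT 1 XOR NOT 0))) -> 0
  row 19 [10011]: (0 AND (1 OR (NOT 1 XOR NOT 0))) -> 0
  row 20 [10100]: (0 AND (0 OR (NOT 0 XOR NOT 0))) -> 0
  row 21 [10101]: (0 AND (1 OR (NOT 0 XOR NOT 0))) -> 0
  row 22 [10110]: (0 AND (0 OR (NOT 1 XOR NOT 0))) -> 0
  row 23 [10111]: (0 AND (1 OR (NOT 1 XOR NOT 0))) -> 0
  row 24 [11000]: (1 AND (0 OR (NOT 0 XOR NOT 1))) -> 1
  row 25 [11001]: (1 AND (1 OR (NOT 0 XOR NOT 1))) -> 1
  row 26 [11010]: (1 AND (0 OR (NOT 1 XOR NOT 1))) -> 0
  row 27 [11011]: (1 AND (1 OR (NOT 1 XOR NOT 1))) -> 1
  row 28 [11100]: (1 AND (0 OR (NOT 0 XOR NOT 1))) -> 1
  row 29 [11101]: (1 AND (1 OR (NOT 0 XOR NOT 1))) -> 1
  row 30 [11110]: (1 AND (0 OR (NOT 1 XOR NOT 1))) -> 0
  row 31 [11111]: (1 AND (1 OR (NOT 1 XOR NOT 1))) -> 1
Full result column, 8 rows per line (x1,x2 fixed per line; x3,x4,x5 runs 000..111 left to right):
  rows 0-7 [x1,x2=00]: 00000000  (ones: 0)
  rows 8-15 [x1,x2=01]: 11011101  (ones: 6)
  rows 16-23 [x1,x2=10]: 00000000  (ones: 0)
  rows 24-31 [x1,x2=11]: 11011101  (ones: 6)
Count of 1-rows = 0+6+0+6 = 12

12


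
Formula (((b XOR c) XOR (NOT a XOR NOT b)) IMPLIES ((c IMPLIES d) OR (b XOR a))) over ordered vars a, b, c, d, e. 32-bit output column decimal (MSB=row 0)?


Formula: (((b XOR c) XOR (NOT a XOR NOT b)) IMPLIES ((c IMPLIES d) OR (b XOR a))) over a, b, c, d, e (32 rows)
Evaluate each row (bits = a,b,c,d,e, MSB first):
  row 0 [00000]: (((0 XOR 0) XOR (NOT 0 XOR NOT 0)) IMPLIES ((0 IMPLIES 0) OR (0 XOR 0))) -> 1
  row 1 [00001]: (((0 XOR 0) XOR (NOT 0 XOR NOT 0)) IMPLIES ((0 IMPLIES 0) OR (0 XOR 0))) -> 1
  row 2 [00010]: (((0 XOR 0) XOR (NOT 0 XOR NOT 0)) IMPLIES ((0 IMPLIES 1) OR (0 XOR 0))) -> 1
  row 3 [00011]: (((0 XOR 0) XOR (NOT 0 XOR NOT 0)) IMPLIES ((0 IMPLIES 1) OR (0 XOR 0))) -> 1
  row 4 [00100]: (((0 XOR 1) XOR (NOT 0 XOR NOT 0)) IMPLIES ((1 IMPLIES 0) OR (0 XOR 0))) -> 0
  row 5 [00101]: (((0 XOR 1) XOR (NOT 0 XOR NOT 0)) IMPLIES ((1 IMPLIES 0) OR (0 XOR 0))) -> 0
  row 6 [00110]: (((0 XOR 1) XOR (NOT 0 XOR NOT 0)) IMPLIES ((1 IMPLIES 1) OR (0 XOR 0))) -> 1
  row 7 [00111]: (((0 XOR 1) XOR (NOT 0 XOR NOT 0)) IMPLIES ((1 IMPLIES 1) OR (0 XOR 0))) -> 1
  row 8 [01000]: (((1 XOR 0) XOR (NOT 0 XOR NOT 1)) IMPLIES ((0 IMPLIES 0) OR (1 XOR 0))) -> 1
  row 9 [01001]: (((1 XOR 0) XOR (NOT 0 XOR NOT 1)) IMPLIES ((0 IMPLIES 0) OR (1 XOR 0))) -> 1
  row 10 [01010]: (((1 XOR 0) XOR (NOT 0 XOR NOT 1)) IMPLIES ((0 IMPLIES 1) OR (1 XOR 0))) -> 1
  row 11 [01011]: (((1 XOR 0) XOR (NOT 0 XOR NOT 1)) IMPLIES ((0 IMPLIES 1) OR (1 XOR 0))) -> 1
  row 12 [01100]: (((1 XOR 1) XOR (NOT 0 XOR NOT 1)) IMPLIES ((1 IMPLIES 0) OR (1 XOR 0))) -> 1
  row 13 [01101]: (((1 XOR 1) XOR (NOT 0 XOR NOT 1)) IMPLIES ((1 IMPLIES 0) OR (1 XOR 0))) -> 1
  row 14 [01110]: (((1 XOR 1) XOR (NOT 0 XOR NOT 1)) IMPLIES ((1 IMPLIES 1) OR (1 XOR 0))) -> 1
  row 15 [01111]: (((1 XOR 1) XOR (NOT 0 XOR NOT 1)) IMPLIES ((1 IMPLIES 1) OR (1 XOR 0))) -> 1
  row 16 [10000]: (((0 XOR 0) XOR (NOT 1 XOR NOT 0)) IMPLIES ((0 IMPLIES 0) OR (0 XOR 1))) -> 1
  row 17 [10001]: (((0 XOR 0) XOR (NOT 1 XOR NOT 0)) IMPLIES ((0 IMPLIES 0) OR (0 XOR 1))) -> 1
  row 18 [10010]: (((0 XOR 0) XOR (NOT 1 XOR NOT 0)) IMPLIES ((0 IMPLIES 1) OR (0 XOR 1))) -> 1
  row 19 [10011]: (((0 XOR 0) XOR (NOT 1 XOR NOT 0)) IMPLIES ((0 IMPLIES 1) OR (0 XOR 1))) -> 1
  row 20 [10100]: (((0 XOR 1) XOR (NOT 1 XOR NOT 0)) IMPLIES ((1 IMPLIES 0) OR (0 XOR 1))) -> 1
  row 21 [10101]: (((0 XOR 1) XOR (NOT 1 XOR NOT 0)) IMPLIES ((1 IMPLIES 0) OR (0 XOR 1))) -> 1
  row 22 [10110]: (((0 XOR 1) XOR (NOT 1 XOR NOT 0)) IMPLIES ((1 IMPLIES 1) OR (0 XOR 1))) -> 1
  row 23 [10111]: (((0 XOR 1) XOR (NOT 1 XOR NOT 0)) IMPLIES ((1 IMPLIES 1) OR (0 XOR 1))) -> 1
  row 24 [11000]: (((1 XOR 0) XOR (NOT 1 XOR NOT 1)) IMPLIES ((0 IMPLIES 0) OR (1 XOR 1))) -> 1
  row 25 [11001]: (((1 XOR 0) XOR (NOT 1 XOR NOT 1)) IMPLIES ((0 IMPLIES 0) OR (1 XOR 1))) -> 1
  row 26 [11010]: (((1 XOR 0) XOR (NOT 1 XOR NOT 1)) IMPLIES ((0 IMPLIES 1) OR (1 XOR 1))) -> 1
  row 27 [11011]: (((1 XOR 0) XOR (NOT 1 XOR NOT 1)) IMPLIES ((0 IMPLIES 1) OR (1 XOR 1))) -> 1
  row 28 [11100]: (((1 XOR 1) XOR (NOT 1 XOR NOT 1)) IMPLIES ((1 IMPLIES 0) OR (1 XOR 1))) -> 1
  row 29 [11101]: (((1 XOR 1) XOR (NOT 1 XOR NOT 1)) IMPLIES ((1 IMPLIES 0) OR (1 XOR 1))) -> 1
  row 30 [11110]: (((1 XOR 1) XOR (NOT 1 XOR NOT 1)) IMPLIES ((1 IMPLIES 1) OR (1 XOR 1))) -> 1
  row 31 [11111]: (((1 XOR 1) XOR (NOT 1 XOR NOT 1)) IMPLIES ((1 IMPLIES 1) OR (1 XOR 1))) -> 1
Full result column, 4 rows per line (a,b,c fixed per line; d,e runs 00..11 left to right):
  rows 0-3 [a,b,c=000]: 1111  = hex F
  rows 4-7 [a,b,c=001]: 0011  = hex 3
  rows 8-11 [a,b,c=010]: 1111  = hex F
  rows 12-15 [a,b,c=011]: 1111  = hex F
  rows 16-19 [a,b,c=100]: 1111  = hex F
  rows 20-23 [a,b,c=101]: 1111  = hex F
  rows 24-27 [a,b,c=110]: 1111  = hex F
  rows 28-31 [a,b,c=111]: 1111  = hex F
Output column (row 0 .. row 31) = 11110011111111111111111111111111
Output column grouped in 4s = 1111 0011 1111 1111 1111 1111 1111 1111 = 0xF3FFFFFF
Convert to decimal digit by digit (value = value*16 + digit):
  F -> 15
  15*16 + 3 = 243
  243*16 + 15 (F) = 3903
  3903*16 + 15 (F) = 62463
  62463*16 + 15 (F) = 999423
  999423*16 + 15 (F) = 15990783
  15990783*16 + 15 (F) = 255852543
  255852543*16 + 15 (F) = 4093640703
Decimal = 4093640703

4093640703


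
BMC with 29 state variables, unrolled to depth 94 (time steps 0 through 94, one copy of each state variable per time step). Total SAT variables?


BMC unrolls to depth k, creating one copy of each state var for steps 0..k.
Step count = 94 + 1 = 95 (steps 0 through 94)
Vars per step = 29
Total = 29 * 95 = 2755

2755


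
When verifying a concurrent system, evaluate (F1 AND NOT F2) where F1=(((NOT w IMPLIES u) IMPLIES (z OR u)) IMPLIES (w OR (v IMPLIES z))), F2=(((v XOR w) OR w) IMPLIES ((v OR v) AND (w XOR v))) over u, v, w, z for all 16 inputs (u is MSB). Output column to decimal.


F1 = (((NOT w IMPLIES u) IMPLIES (z OR u)) IMPLIES (w OR (v IMPLIES z)))
F2 = (((v XOR w) OR w) IMPLIES ((v OR v) AND (w XOR v)))
Counterexample to F1=>F2 is where F1=1 and F2=0.
Evaluate each row (bits = u,v,w,z, MSB first):
  row 0 [0000]: F1=1 F2=1 -> F1&~F2 -> 0
  row 1 [0001]: F1=1 F2=1 -> F1&~F2 -> 0
  row 2 [0010]: F1=1 F2=0 -> F1&~F2 -> 1
  row 3 [0011]: F1=1 F2=0 -> F1&~F2 -> 1
  row 4 [0100]: F1=0 F2=1 -> F1&~F2 -> 0
  row 5 [0101]: F1=1 F2=1 -> F1&~F2 -> 0
  row 6 [0110]: F1=1 F2=0 -> F1&~F2 -> 1
  row 7 [0111]: F1=1 F2=0 -> F1&~F2 -> 1
  row 8 [1000]: F1=1 F2=1 -> F1&~F2 -> 0
  row 9 [1001]: F1=1 F2=1 -> F1&~F2 -> 0
  row 10 [1010]: F1=1 F2=0 -> F1&~F2 -> 1
  row 11 [1011]: F1=1 F2=0 -> F1&~F2 -> 1
  row 12 [1100]: F1=0 F2=1 -> F1&~F2 -> 0
  row 13 [1101]: F1=1 F2=1 -> F1&~F2 -> 0
  row 14 [1110]: F1=1 F2=0 -> F1&~F2 -> 1
  row 15 [1111]: F1=1 F2=0 -> F1&~F2 -> 1
Full result column, 4 rows per line (u,v fixed per line; w,z runs 00..11 left to right):
  rows 0-3 [u,v=00]: 0011  = hex 3
  rows 4-7 [u,v=01]: 0011  = hex 3
  rows 8-11 [u,v=10]: 0011  = hex 3
  rows 12-15 [u,v=11]: 0011  = hex 3
Counterexample vector (row 0 .. row 15) = 0011001100110011
Output column grouped in 4s = 0011 0011 0011 0011 = 0x3333
Convert to decimal digit by digit (value = value*16 + digit):
  3 -> 3
  3*16 + 3 = 51
  51*16 + 3 = 819
  819*16 + 3 = 13107
Decimal = 13107

13107


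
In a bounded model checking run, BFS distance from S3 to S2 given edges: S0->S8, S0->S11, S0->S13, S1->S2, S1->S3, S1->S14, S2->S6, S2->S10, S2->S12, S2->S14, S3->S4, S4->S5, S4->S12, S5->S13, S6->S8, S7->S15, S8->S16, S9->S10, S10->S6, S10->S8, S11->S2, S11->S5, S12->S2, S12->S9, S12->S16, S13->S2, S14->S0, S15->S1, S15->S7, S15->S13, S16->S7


BFS layer-by-layer from S3:
  dist 0: {S3}
  dist 1: {S4}
  dist 2: {S5, S12}
  dist 3: {S2, S9, S13, S16}
  -> S2 reached at distance 3
Shortest path length = 3

3


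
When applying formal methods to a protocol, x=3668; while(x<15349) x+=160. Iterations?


Step 1: x goes from 3668 toward 15349 by 160; the body runs while x<15349, so iterations = ceil((bound-start)/step)
Step 2: Distance=11681
Step 3: ceil(11681/160)=74

74


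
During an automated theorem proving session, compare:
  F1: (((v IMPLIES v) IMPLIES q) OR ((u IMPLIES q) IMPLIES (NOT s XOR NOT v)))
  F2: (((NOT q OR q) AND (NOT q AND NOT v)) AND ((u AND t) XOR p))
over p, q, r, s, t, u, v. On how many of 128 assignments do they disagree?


F1 = (((v IMPLIES v) IMPLIES q) OR ((u IMPLIES q) IMPLIES (NOT s XOR NOT v)))
F2 = (((NOT q OR q) AND (NOT q AND NOT v)) AND ((u AND t) XOR p))
Evaluate both on each of 128 rows (bits = p,q,r,s,t,u,v):
  row 0 [0000000]: F1=0 F2=0 -> 0
  row 1 [0000001]: F1=1 F2=0 (differ) -> 1
  row 2 [0000010]: F1=1 F2=0 (differ) -> 1
  row 3 [0000011]: F1=1 F2=0 (differ) -> 1
  row 4 [0000100]: F1=0 F2=0 -> 0
  (every remaining row is evaluated the same way; all 128 results are listed next)
Full result column, 8 rows per line (p,q,r,s fixed per line; t,u,v runs 000..111 left to right):
  rows 0-7 [p,q,r,s=0000]: 01110101  (ones: 5)
  rows 8-15 [p,q,r,s=0001]: 10111001  (ones: 5)
  rows 16-23 [p,q,r,s=0010]: 01110101  (ones: 5)
  rows 24-31 [p,q,r,s=0011]: 10111001  (ones: 5)
  rows 32-39 [p,q,r,s=0100]: 11111111  (ones: 8)
  rows 40-47 [p,q,r,s=0101]: 11111111  (ones: 8)
  rows 48-55 [p,q,r,s=0110]: 11111111  (ones: 8)
  rows 56-63 [p,q,r,s=0111]: 11111111  (ones: 8)
  rows 64-71 [p,q,r,s=1000]: 11011111  (ones: 7)
  rows 72-79 [p,q,r,s=1001]: 00010011  (ones: 3)
  rows 80-87 [p,q,r,s=1010]: 11011111  (ones: 7)
  rows 88-95 [p,q,r,s=1011]: 00010011  (ones: 3)
  rows 96-103 [p,q,r,s=1100]: 11111111  (ones: 8)
  rows 104-111 [p,q,r,s=1101]: 11111111  (ones: 8)
  rows 112-119 [p,q,r,s=1110]: 11111111  (ones: 8)
  rows 120-127 [p,q,r,s=1111]: 11111111  (ones: 8)
Disagreements = 5+5+5+5+8+8+8+8+7+3+7+3+8+8+8+8 = 104

104


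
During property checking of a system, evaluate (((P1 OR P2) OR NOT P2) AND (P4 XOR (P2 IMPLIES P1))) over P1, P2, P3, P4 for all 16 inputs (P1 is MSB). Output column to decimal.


Formula: (((P1 OR P2) OR NOT P2) AND (P4 XOR (P2 IMPLIES P1))) over P1, P2, P3, P4 (16 rows)
Evaluate each row (bits = P1,P2,P3,P4, MSB first):
  row 0 [0000]: (((0 OR 0) OR NOT 0) AND (0 XOR (0 IMPLIES 0))) -> 1
  row 1 [0001]: (((0 OR 0) OR NOT 0) AND (1 XOR (0 IMPLIES 0))) -> 0
  row 2 [0010]: (((0 OR 0) OR NOT 0) AND (0 XOR (0 IMPLIES 0))) -> 1
  row 3 [0011]: (((0 OR 0) OR NOT 0) AND (1 XOR (0 IMPLIES 0))) -> 0
  row 4 [0100]: (((0 OR 1) OR NOT 1) AND (0 XOR (1 IMPLIES 0))) -> 0
  row 5 [0101]: (((0 OR 1) OR NOT 1) AND (1 XOR (1 IMPLIES 0))) -> 1
  row 6 [0110]: (((0 OR 1) OR NOT 1) AND (0 XOR (1 IMPLIES 0))) -> 0
  row 7 [0111]: (((0 OR 1) OR NOT 1) AND (1 XOR (1 IMPLIES 0))) -> 1
  row 8 [1000]: (((1 OR 0) OR NOT 0) AND (0 XOR (0 IMPLIES 1))) -> 1
  row 9 [1001]: (((1 OR 0) OR NOT 0) AND (1 XOR (0 IMPLIES 1))) -> 0
  row 10 [1010]: (((1 OR 0) OR NOT 0) AND (0 XOR (0 IMPLIES 1))) -> 1
  row 11 [1011]: (((1 OR 0) OR NOT 0) AND (1 XOR (0 IMPLIES 1))) -> 0
  row 12 [1100]: (((1 OR 1) OR NOT 1) AND (0 XOR (1 IMPLIES 1))) -> 1
  row 13 [1101]: (((1 OR 1) OR NOT 1) AND (1 XOR (1 IMPLIES 1))) -> 0
  row 14 [1110]: (((1 OR 1) OR NOT 1) AND (0 XOR (1 IMPLIES 1))) -> 1
  row 15 [1111]: (((1 OR 1) OR NOT 1) AND (1 XOR (1 IMPLIES 1))) -> 0
Full result column, 4 rows per line (P1,P2 fixed per line; P3,P4 runs 00..11 left to right):
  rows 0-3 [P1,P2=00]: 1010  = hex A
  rows 4-7 [P1,P2=01]: 0101  = hex 5
  rows 8-11 [P1,P2=10]: 1010  = hex A
  rows 12-15 [P1,P2=11]: 1010  = hex A
Output column (row 0 .. row 15) = 1010010110101010
Output column grouped in 4s = 1010 0101 1010 1010 = 0xA5AA
Convert to decimal digit by digit (value = value*16 + digit):
  A -> 10
  10*16 + 5 = 165
  165*16 + 10 (A) = 2650
  2650*16 + 10 (A) = 42410
Decimal = 42410

42410


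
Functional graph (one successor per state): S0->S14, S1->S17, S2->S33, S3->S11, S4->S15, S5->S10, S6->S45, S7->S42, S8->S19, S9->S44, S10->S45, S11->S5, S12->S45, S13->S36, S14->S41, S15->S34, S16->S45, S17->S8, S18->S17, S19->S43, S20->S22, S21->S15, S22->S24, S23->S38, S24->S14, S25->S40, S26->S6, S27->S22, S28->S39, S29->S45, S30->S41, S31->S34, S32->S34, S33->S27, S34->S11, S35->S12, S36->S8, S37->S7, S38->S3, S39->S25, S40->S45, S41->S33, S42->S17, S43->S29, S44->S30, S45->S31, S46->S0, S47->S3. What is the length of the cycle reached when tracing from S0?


Trace from S0 until a state repeats:
  S0 -> S14 -> S41 -> S33 -> S27 -> S22 -> S24 -> S14
S14 first seen at step 1, revisited at step 7.
Cycle length = 7 - 1 = 6

6


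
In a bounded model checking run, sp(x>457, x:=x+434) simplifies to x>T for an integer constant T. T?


Formula: sp(P, x:=E) = exists old_x. (x = E[old_x/x]) AND P[old_x/x] (old_x is the value of x before the assignment; eliminate old_x by solving x = E[old_x/x] for old_x)
Step 1: Precondition P: x>457, i.e. old_x > 457
Step 2: Assignment gives x = old_x + 434, so old_x = x - 434
Step 3: Substitute into P: x - 434 > 457
Step 4: Simplify: x > 457+434 = 891

891


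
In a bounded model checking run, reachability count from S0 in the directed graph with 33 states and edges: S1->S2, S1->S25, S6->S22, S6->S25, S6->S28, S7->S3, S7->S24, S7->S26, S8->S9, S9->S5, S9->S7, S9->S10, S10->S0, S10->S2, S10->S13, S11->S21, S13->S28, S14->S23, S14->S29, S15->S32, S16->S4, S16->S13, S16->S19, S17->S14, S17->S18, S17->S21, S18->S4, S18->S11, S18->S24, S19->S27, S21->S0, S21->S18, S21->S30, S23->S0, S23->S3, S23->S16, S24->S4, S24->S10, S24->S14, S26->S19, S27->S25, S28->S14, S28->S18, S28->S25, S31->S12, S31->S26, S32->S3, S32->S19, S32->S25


BFS from S0:
  layer 0: {S0}
Reachable set: {S0}
Count = 1

1


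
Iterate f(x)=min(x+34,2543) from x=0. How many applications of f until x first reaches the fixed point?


Step 1: x=0, cap=2543, increment=34
Step 2: x grows by 34 each step until capped at 2543; fixed point is x=2543
Step 3: iterations = ceil(2543/34) = 75

75


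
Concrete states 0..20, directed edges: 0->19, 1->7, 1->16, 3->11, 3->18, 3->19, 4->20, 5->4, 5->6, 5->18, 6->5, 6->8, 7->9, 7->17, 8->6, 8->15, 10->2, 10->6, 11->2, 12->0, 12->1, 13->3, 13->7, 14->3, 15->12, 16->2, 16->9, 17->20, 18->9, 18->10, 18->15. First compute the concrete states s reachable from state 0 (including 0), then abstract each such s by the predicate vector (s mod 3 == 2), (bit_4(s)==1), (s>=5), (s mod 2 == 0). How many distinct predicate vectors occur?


BFS from 0:
Concrete reachable: {0, 19}
Abstract via predicates (s mod 3 == 2), (bit_4(s)==1), (s>=5), (s mod 2 == 0):
  (0,0,0,1) <- {0}
  (0,1,1,0) <- {19}
Distinct abstract states = 2

2


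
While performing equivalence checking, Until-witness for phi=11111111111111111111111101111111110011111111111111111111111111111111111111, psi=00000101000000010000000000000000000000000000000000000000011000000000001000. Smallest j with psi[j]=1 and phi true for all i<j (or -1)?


(phi U psi) at 0: need smallest j with psi[j]=1 and phi[i]=1 for all i in [0,j).
Scan from step 0:
  step 0: phi=1, psi=0 -> continue
  step 1: phi=1, psi=0 -> continue
  step 2: phi=1, psi=0 -> continue
  step 3: phi=1, psi=0 -> continue
  step 5: psi=1 and phi held for [0,5) -> witness found
Witness step = 5

5


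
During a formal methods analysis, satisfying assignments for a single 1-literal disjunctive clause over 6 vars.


Step 1: Total=2^6=64
Step 2: Unsat when all 1 false: 2^5=32
Step 3: Sat=64-32=32

32


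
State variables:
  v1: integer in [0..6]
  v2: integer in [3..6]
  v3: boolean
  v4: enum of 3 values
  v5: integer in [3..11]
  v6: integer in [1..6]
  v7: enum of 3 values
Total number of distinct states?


State space = product of domain sizes of all variables.
Domain sizes:
  v1 (integer in [0..6]): 7
  v2 (integer in [3..6]): 4
  v3 (boolean): 2
  v4 (enum of 3 values): 3
  v5 (integer in [3..11]): 9
  v6 (integer in [1..6]): 6
  v7 (enum of 3 values): 3
Product = 7 * 4 * 2 * 3 * 9 * 6 * 3 = 27216

27216


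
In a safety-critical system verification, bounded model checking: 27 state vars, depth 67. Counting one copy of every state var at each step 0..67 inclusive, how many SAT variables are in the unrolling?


BMC unrolls to depth k, creating one copy of each state var for steps 0..k.
Step count = 67 + 1 = 68 (steps 0 through 67)
Vars per step = 27
Total = 27 * 68 = 1836

1836


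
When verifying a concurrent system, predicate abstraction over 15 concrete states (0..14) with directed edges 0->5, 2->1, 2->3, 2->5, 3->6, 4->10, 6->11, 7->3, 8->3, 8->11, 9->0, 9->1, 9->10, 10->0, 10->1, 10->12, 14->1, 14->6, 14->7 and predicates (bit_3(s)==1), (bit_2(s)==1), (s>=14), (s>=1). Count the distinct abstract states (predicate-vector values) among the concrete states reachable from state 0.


BFS from 0:
Concrete reachable: {0, 5}
Abstract via predicates (bit_3(s)==1), (bit_2(s)==1), (s>=14), (s>=1):
  (0,0,0,0) <- {0}
  (0,1,0,1) <- {5}
Distinct abstract states = 2

2


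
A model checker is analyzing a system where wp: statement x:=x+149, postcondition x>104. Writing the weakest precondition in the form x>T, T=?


Formula: wp(x:=E, P) = P[E/x] (substitute E for x in postcondition)
Step 1: Postcondition: x>104
Step 2: Substitute x+149 for x: x+149>104
Step 3: Solve for x: x > 104-149 = -45

-45


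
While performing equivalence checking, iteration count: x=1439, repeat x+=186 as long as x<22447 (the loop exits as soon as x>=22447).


Step 1: x goes from 1439 toward 22447 by 186; the body runs while x<22447, so iterations = ceil((bound-start)/step)
Step 2: Distance=21008
Step 3: ceil(21008/186)=113

113


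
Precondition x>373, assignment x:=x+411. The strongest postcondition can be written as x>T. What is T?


Formula: sp(P, x:=E) = exists old_x. (x = E[old_x/x]) AND P[old_x/x] (old_x is the value of x before the assignment; eliminate old_x by solving x = E[old_x/x] for old_x)
Step 1: Precondition P: x>373, i.e. old_x > 373
Step 2: Assignment gives x = old_x + 411, so old_x = x - 411
Step 3: Substitute into P: x - 411 > 373
Step 4: Simplify: x > 373+411 = 784

784


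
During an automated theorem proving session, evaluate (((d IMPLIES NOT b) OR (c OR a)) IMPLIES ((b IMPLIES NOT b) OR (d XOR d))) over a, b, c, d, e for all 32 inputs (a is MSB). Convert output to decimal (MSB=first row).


Formula: (((d IMPLIES NOT b) OR (c OR a)) IMPLIES ((b IMPLIES NOT b) OR (d XOR d))) over a, b, c, d, e (32 rows)
Evaluate each row (bits = a,b,c,d,e, MSB first):
  row 0 [00000]: (((0 IMPLIES NOT 0) OR (0 OR 0)) IMPLIES ((0 IMPLIES NOT 0) OR (0 XOR 0))) -> 1
  row 1 [00001]: (((0 IMPLIES NOT 0) OR (0 OR 0)) IMPLIES ((0 IMPLIES NOT 0) OR (0 XOR 0))) -> 1
  row 2 [00010]: (((1 IMPLIES NOT 0) OR (0 OR 0)) IMPLIES ((0 IMPLIES NOT 0) OR (1 XOR 1))) -> 1
  row 3 [00011]: (((1 IMPLIES NOT 0) OR (0 OR 0)) IMPLIES ((0 IMPLIES NOT 0) OR (1 XOR 1))) -> 1
  row 4 [00100]: (((0 IMPLIES NOT 0) OR (1 OR 0)) IMPLIES ((0 IMPLIES NOT 0) OR (0 XOR 0))) -> 1
  row 5 [00101]: (((0 IMPLIES NOT 0) OR (1 OR 0)) IMPLIES ((0 IMPLIES NOT 0) OR (0 XOR 0))) -> 1
  row 6 [00110]: (((1 IMPLIES NOT 0) OR (1 OR 0)) IMPLIES ((0 IMPLIES NOT 0) OR (1 XOR 1))) -> 1
  row 7 [00111]: (((1 IMPLIES NOT 0) OR (1 OR 0)) IMPLIES ((0 IMPLIES NOT 0) OR (1 XOR 1))) -> 1
  row 8 [01000]: (((0 IMPLIES NOT 1) OR (0 OR 0)) IMPLIES ((1 IMPLIES NOT 1) OR (0 XOR 0))) -> 0
  row 9 [01001]: (((0 IMPLIES NOT 1) OR (0 OR 0)) IMPLIES ((1 IMPLIES NOT 1) OR (0 XOR 0))) -> 0
  row 10 [01010]: (((1 IMPLIES NOT 1) OR (0 OR 0)) IMPLIES ((1 IMPLIES NOT 1) OR (1 XOR 1))) -> 1
  row 11 [01011]: (((1 IMPLIES NOT 1) OR (0 OR 0)) IMPLIES ((1 IMPLIES NOT 1) OR (1 XOR 1))) -> 1
  row 12 [01100]: (((0 IMPLIES NOT 1) OR (1 OR 0)) IMPLIES ((1 IMPLIES NOT 1) OR (0 XOR 0))) -> 0
  row 13 [01101]: (((0 IMPLIES NOT 1) OR (1 OR 0)) IMPLIES ((1 IMPLIES NOT 1) OR (0 XOR 0))) -> 0
  row 14 [01110]: (((1 IMPLIES NOT 1) OR (1 OR 0)) IMPLIES ((1 IMPLIES NOT 1) OR (1 XOR 1))) -> 0
  row 15 [01111]: (((1 IMPLIES NOT 1) OR (1 OR 0)) IMPLIES ((1 IMPLIES NOT 1) OR (1 XOR 1))) -> 0
  row 16 [10000]: (((0 IMPLIES NOT 0) OR (0 OR 1)) IMPLIES ((0 IMPLIES NOT 0) OR (0 XOR 0))) -> 1
  row 17 [10001]: (((0 IMPLIES NOT 0) OR (0 OR 1)) IMPLIES ((0 IMPLIES NOT 0) OR (0 XOR 0))) -> 1
  row 18 [10010]: (((1 IMPLIES NOT 0) OR (0 OR 1)) IMPLIES ((0 IMPLIES NOT 0) OR (1 XOR 1))) -> 1
  row 19 [10011]: (((1 IMPLIES NOT 0) OR (0 OR 1)) IMPLIES ((0 IMPLIES NOT 0) OR (1 XOR 1))) -> 1
  row 20 [10100]: (((0 IMPLIES NOT 0) OR (1 OR 1)) IMPLIES ((0 IMPLIES NOT 0) OR (0 XOR 0))) -> 1
  row 21 [10101]: (((0 IMPLIES NOT 0) OR (1 OR 1)) IMPLIES ((0 IMPLIES NOT 0) OR (0 XOR 0))) -> 1
  row 22 [10110]: (((1 IMPLIES NOT 0) OR (1 OR 1)) IMPLIES ((0 IMPLIES NOT 0) OR (1 XOR 1))) -> 1
  row 23 [10111]: (((1 IMPLIES NOT 0) OR (1 OR 1)) IMPLIES ((0 IMPLIES NOT 0) OR (1 XOR 1))) -> 1
  row 24 [11000]: (((0 IMPLIES NOT 1) OR (0 OR 1)) IMPLIES ((1 IMPLIES NOT 1) OR (0 XOR 0))) -> 0
  row 25 [11001]: (((0 IMPLIES NOT 1) OR (0 OR 1)) IMPLIES ((1 IMPLIES NOT 1) OR (0 XOR 0))) -> 0
  row 26 [11010]: (((1 IMPLIES NOT 1) OR (0 OR 1)) IMPLIES ((1 IMPLIES NOT 1) OR (1 XOR 1))) -> 0
  row 27 [11011]: (((1 IMPLIES NOT 1) OR (0 OR 1)) IMPLIES ((1 IMPLIES NOT 1) OR (1 XOR 1))) -> 0
  row 28 [11100]: (((0 IMPLIES NOT 1) OR (1 OR 1)) IMPLIES ((1 IMPLIES NOT 1) OR (0 XOR 0))) -> 0
  row 29 [11101]: (((0 IMPLIES NOT 1) OR (1 OR 1)) IMPLIES ((1 IMPLIES NOT 1) OR (0 XOR 0))) -> 0
  row 30 [11110]: (((1 IMPLIES NOT 1) OR (1 OR 1)) IMPLIES ((1 IMPLIES NOT 1) OR (1 XOR 1))) -> 0
  row 31 [11111]: (((1 IMPLIES NOT 1) OR (1 OR 1)) IMPLIES ((1 IMPLIES NOT 1) OR (1 XOR 1))) -> 0
Full result column, 4 rows per line (a,b,c fixed per line; d,e runs 00..11 left to right):
  rows 0-3 [a,b,c=000]: 1111  = hex F
  rows 4-7 [a,b,c=001]: 1111  = hex F
  rows 8-11 [a,b,c=010]: 0011  = hex 3
  rows 12-15 [a,b,c=011]: 0000  = hex 0
  rows 16-19 [a,b,c=100]: 1111  = hex F
  rows 20-23 [a,b,c=101]: 1111  = hex F
  rows 24-27 [a,b,c=110]: 0000  = hex 0
  rows 28-31 [a,b,c=111]: 0000  = hex 0
Output column (row 0 .. row 31) = 11111111001100001111111100000000
Output column grouped in 4s = 1111 1111 0011 0000 1111 1111 0000 0000 = 0xFF30FF00
Convert to decimal digit by digit (value = value*16 + digit):
  F -> 15
  15*16 + 15 (F) = 255
  255*16 + 3 = 4083
  4083*16 + 0 = 65328
  65328*16 + 15 (F) = 1045263
  1045263*16 + 15 (F) = 16724223
  16724223*16 + 0 = 267587568
  267587568*16 + 0 = 4281401088
Decimal = 4281401088

4281401088
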